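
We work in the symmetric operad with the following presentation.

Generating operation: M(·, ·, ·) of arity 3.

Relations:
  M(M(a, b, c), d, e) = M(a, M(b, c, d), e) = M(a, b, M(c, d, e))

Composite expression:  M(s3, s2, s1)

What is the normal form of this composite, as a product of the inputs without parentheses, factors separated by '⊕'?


Key point: M is associative — brackets drop, the s-order remains.
M(s3, s2, s1) collapses to s3 ⊕ s2 ⊕ s1

s3 ⊕ s2 ⊕ s1


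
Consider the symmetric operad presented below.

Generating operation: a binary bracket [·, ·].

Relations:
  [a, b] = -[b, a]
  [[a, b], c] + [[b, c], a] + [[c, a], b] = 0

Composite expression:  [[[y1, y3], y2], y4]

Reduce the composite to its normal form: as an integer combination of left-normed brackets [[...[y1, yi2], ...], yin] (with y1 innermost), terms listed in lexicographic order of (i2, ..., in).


Left-normed coefficients sit on the y1-initial expansion words.
Composite bracket: [[[y1, y3], y2], y4]
Expanding via [a, b] = ab - ba: 8 signed words (2^3 = 8).
Words beginning with y1 determine it all:
  from y1y3y2y4, sign +1: term +[[[y1, y3], y2], y4]

[[[y1, y3], y2], y4]


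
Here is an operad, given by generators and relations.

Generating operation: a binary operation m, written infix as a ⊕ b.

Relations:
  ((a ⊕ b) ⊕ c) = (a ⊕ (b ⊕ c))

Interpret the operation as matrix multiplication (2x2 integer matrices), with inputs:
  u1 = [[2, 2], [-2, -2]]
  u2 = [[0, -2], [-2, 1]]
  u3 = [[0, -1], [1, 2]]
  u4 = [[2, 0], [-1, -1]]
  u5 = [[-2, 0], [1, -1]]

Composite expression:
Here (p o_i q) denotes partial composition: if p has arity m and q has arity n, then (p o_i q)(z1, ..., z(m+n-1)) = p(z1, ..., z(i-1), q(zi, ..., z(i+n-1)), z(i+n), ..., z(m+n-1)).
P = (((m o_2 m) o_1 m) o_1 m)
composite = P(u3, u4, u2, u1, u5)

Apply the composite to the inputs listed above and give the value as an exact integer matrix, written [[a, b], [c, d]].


[[2, 2], [-12, -12]]

(u3 ⊕ u4) = [[1, 1], [0, -2]]
((u3 ⊕ u4) ⊕ u2) = [[-2, -1], [4, -2]]
(u1 ⊕ u5) = [[-2, -2], [2, 2]]
(((u3 ⊕ u4) ⊕ u2) ⊕ (u1 ⊕ u5)) = [[2, 2], [-12, -12]]


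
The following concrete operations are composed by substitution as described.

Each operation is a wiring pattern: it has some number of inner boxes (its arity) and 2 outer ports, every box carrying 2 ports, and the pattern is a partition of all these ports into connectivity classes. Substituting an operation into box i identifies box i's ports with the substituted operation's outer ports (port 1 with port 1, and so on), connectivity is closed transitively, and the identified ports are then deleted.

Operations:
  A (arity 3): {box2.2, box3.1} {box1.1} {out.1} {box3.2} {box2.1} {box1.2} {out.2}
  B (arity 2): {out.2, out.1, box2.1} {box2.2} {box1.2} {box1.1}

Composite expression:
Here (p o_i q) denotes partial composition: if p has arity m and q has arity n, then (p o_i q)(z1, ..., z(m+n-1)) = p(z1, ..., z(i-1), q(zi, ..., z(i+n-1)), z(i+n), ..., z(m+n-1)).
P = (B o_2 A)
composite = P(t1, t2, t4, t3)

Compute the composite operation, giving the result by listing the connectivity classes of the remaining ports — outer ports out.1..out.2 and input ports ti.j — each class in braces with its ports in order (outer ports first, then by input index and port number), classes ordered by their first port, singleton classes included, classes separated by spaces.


{out.1, out.2} {t1.1} {t1.2} {t2.1} {t2.2} {t3.1, t4.2} {t3.2} {t4.1}


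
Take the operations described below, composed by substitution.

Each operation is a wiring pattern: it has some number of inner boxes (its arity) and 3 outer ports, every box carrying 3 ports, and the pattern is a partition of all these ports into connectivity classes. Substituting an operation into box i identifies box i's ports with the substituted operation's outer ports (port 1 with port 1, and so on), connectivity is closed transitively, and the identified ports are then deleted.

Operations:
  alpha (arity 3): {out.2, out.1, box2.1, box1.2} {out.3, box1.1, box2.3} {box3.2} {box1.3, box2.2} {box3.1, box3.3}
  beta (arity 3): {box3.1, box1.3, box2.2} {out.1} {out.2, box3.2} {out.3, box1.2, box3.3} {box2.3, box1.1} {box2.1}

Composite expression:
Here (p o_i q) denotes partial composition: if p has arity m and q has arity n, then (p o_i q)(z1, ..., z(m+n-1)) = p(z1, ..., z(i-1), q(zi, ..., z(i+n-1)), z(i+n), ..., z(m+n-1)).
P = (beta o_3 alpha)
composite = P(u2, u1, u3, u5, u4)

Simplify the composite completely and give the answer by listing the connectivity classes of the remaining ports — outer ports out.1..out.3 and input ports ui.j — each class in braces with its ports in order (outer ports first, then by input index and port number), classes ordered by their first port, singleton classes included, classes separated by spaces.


{out.1} {out.2, u1.2, u2.3, u3.2, u5.1} {out.3, u2.2, u3.1, u5.3} {u1.1} {u1.3, u2.1} {u3.3, u5.2} {u4.1, u4.3} {u4.2}

Connectivity passes through glued beta-boundaries; trace each wire chain.
the subtree at alpha composes to {out.1, out.2, u3.2, u5.1} {out.3, u3.1, u5.3} {u3.3, u5.2} {u4.1, u4.3} {u4.2} on (u3, u5, u4); out.j = own outer ports
the subtree at beta composes to {out.1} {out.2, u1.2, u2.3, u3.2, u5.1} {out.3, u2.2, u3.1, u5.3} {u1.1} {u1.3, u2.1} {u3.3, u5.2} {u4.1, u4.3} {u4.2} on (u2, u1, u3, u5, u4); out.j = own outer ports


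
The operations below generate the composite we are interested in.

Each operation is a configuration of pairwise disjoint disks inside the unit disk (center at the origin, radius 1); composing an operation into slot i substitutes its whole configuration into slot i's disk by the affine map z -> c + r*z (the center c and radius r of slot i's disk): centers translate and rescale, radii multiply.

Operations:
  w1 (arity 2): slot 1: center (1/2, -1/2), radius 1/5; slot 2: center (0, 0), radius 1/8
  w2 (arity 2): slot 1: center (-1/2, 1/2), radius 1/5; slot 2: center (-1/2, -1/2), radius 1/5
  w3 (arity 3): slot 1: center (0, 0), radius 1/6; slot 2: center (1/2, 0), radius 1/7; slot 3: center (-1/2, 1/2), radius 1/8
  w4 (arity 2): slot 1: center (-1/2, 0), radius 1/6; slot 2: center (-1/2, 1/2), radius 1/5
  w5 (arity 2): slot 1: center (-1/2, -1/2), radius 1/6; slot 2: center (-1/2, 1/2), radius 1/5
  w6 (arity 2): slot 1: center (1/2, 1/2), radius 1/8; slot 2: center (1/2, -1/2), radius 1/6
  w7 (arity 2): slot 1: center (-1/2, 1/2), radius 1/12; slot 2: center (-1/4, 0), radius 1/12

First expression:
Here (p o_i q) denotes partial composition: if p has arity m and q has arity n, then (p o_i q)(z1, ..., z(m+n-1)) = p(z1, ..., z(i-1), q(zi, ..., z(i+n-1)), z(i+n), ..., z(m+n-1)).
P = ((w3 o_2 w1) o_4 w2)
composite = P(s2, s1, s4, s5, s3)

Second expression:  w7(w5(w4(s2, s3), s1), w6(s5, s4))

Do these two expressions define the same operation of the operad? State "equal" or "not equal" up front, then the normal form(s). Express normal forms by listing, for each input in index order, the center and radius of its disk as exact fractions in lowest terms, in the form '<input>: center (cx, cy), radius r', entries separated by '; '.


not equal; first: s1: center (4/7, -1/14), radius 1/35; s2: center (0, 0), radius 1/6; s3: center (-9/16, 7/16), radius 1/40; s4: center (1/2, 0), radius 1/56; s5: center (-9/16, 9/16), radius 1/40; second: s1: center (-13/24, 13/24), radius 1/60; s2: center (-79/144, 11/24), radius 1/432; s3: center (-79/144, 67/144), radius 1/360; s4: center (-5/24, -1/24), radius 1/72; s5: center (-5/24, 1/24), radius 1/96


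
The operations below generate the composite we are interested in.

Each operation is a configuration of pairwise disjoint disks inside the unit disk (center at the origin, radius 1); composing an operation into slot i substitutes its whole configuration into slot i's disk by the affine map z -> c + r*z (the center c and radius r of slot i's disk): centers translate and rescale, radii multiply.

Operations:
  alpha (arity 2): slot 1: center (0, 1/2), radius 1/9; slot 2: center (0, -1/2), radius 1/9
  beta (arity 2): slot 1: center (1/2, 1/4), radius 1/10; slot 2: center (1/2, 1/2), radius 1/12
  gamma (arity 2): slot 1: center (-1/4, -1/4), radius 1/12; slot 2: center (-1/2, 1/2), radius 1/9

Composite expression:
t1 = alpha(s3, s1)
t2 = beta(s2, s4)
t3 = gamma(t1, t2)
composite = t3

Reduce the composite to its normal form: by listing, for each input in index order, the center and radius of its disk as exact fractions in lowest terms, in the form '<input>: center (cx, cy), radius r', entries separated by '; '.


s1: center (-1/4, -7/24), radius 1/108; s2: center (-4/9, 19/36), radius 1/90; s3: center (-1/4, -5/24), radius 1/108; s4: center (-4/9, 5/9), radius 1/108

Nesting under gamma composes maps z -> c + r*z down each s-path.
s3 passes through 2 substitutions, ending at center (-1/4, -5/24), radius 1/108
s1 passes through 2 substitutions, ending at center (-1/4, -7/24), radius 1/108
s2 passes through 2 substitutions, ending at center (-4/9, 19/36), radius 1/90
s4 passes through 2 substitutions, ending at center (-4/9, 5/9), radius 1/108


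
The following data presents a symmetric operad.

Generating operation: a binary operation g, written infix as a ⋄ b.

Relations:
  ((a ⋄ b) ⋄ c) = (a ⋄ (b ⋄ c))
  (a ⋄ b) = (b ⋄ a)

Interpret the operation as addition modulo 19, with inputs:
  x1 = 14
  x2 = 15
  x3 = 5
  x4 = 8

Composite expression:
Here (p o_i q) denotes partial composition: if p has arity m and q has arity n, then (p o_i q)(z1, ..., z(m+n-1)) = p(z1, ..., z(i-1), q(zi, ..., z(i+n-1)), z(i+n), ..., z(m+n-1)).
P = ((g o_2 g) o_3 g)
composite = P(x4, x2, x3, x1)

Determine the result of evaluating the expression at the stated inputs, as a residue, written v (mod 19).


4 (mod 19)

(x3 ⋄ x1) = 0
(x2 ⋄ (x3 ⋄ x1)) = 15
(x4 ⋄ (x2 ⋄ (x3 ⋄ x1))) = 4


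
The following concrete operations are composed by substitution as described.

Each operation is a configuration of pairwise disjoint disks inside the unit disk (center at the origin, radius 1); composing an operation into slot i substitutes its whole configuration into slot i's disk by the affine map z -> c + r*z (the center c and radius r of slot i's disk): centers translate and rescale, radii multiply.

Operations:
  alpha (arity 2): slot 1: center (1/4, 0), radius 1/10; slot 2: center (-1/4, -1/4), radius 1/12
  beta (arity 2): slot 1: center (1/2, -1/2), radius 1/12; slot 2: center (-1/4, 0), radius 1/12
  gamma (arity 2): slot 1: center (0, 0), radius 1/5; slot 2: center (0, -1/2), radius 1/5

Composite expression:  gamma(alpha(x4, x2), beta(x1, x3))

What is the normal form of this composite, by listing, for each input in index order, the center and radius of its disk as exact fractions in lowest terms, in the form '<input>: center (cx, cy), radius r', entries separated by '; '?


x1: center (1/10, -3/5), radius 1/60; x2: center (-1/20, -1/20), radius 1/60; x3: center (-1/20, -1/2), radius 1/60; x4: center (1/20, 0), radius 1/50

Nesting under gamma composes maps z -> c + r*z down each x-path.
tracing x4 down its 2-map path: center (1/20, 0), radius 1/50
tracing x2 down its 2-map path: center (-1/20, -1/20), radius 1/60
tracing x1 down its 2-map path: center (1/10, -3/5), radius 1/60
tracing x3 down its 2-map path: center (-1/20, -1/2), radius 1/60


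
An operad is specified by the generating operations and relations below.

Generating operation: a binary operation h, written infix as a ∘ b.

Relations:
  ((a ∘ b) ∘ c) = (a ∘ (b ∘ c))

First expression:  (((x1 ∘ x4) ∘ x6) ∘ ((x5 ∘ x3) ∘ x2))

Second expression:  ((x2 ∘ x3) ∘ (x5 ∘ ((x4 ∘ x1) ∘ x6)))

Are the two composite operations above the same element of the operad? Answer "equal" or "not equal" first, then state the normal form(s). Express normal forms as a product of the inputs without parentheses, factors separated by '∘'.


not equal; the first gives x1 ∘ x4 ∘ x6 ∘ x5 ∘ x3 ∘ x2 and the second x2 ∘ x3 ∘ x5 ∘ x4 ∘ x1 ∘ x6


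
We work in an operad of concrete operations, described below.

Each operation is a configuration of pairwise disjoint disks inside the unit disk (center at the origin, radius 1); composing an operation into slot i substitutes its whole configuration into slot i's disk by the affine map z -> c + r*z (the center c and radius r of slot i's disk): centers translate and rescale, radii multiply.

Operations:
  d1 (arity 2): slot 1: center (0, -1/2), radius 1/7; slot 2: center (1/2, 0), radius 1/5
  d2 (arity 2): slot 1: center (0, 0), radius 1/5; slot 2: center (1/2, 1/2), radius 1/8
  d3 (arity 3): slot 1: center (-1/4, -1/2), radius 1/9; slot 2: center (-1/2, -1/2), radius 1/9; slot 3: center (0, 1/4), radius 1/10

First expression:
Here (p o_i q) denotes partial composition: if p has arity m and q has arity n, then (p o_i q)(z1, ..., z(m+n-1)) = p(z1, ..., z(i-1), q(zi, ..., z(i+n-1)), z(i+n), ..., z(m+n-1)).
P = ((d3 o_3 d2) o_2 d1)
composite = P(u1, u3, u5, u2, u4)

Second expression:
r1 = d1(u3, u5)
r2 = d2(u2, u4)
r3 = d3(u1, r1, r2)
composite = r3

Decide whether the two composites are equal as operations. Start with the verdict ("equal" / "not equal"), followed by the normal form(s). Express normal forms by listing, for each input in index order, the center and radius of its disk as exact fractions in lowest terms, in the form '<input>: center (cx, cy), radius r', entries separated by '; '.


Reducing the first expression gives u1: center (-1/4, -1/2), radius 1/9; u2: center (0, 1/4), radius 1/50; u3: center (-1/2, -5/9), radius 1/63; u4: center (1/20, 3/10), radius 1/80; u5: center (-4/9, -1/2), radius 1/45
Reducing the second expression gives u1: center (-1/4, -1/2), radius 1/9; u2: center (0, 1/4), radius 1/50; u3: center (-1/2, -5/9), radius 1/63; u4: center (1/20, 3/10), radius 1/80; u5: center (-4/9, -1/2), radius 1/45
The normal forms match — equal.

equal; both compose to u1: center (-1/4, -1/2), radius 1/9; u2: center (0, 1/4), radius 1/50; u3: center (-1/2, -5/9), radius 1/63; u4: center (1/20, 3/10), radius 1/80; u5: center (-4/9, -1/2), radius 1/45


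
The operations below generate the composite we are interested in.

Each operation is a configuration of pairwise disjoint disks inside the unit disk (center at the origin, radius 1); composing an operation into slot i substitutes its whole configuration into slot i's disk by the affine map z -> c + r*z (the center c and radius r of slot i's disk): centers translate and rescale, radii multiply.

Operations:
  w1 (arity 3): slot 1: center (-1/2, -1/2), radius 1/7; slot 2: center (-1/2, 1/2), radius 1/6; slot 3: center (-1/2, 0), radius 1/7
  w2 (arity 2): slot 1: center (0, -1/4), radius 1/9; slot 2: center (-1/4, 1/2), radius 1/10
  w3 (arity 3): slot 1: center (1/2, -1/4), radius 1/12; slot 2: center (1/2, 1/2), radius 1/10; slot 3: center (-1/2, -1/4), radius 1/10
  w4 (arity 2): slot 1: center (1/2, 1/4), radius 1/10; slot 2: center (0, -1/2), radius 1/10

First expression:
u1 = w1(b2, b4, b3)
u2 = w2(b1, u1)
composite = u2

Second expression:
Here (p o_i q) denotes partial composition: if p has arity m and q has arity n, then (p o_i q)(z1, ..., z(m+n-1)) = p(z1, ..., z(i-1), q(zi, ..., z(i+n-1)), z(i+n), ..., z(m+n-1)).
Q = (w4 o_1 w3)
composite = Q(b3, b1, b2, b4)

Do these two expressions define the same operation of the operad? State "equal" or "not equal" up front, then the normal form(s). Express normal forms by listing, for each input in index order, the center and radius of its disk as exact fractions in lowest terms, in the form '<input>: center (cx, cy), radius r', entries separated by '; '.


not equal — first b1: center (0, -1/4), radius 1/9; b2: center (-3/10, 9/20), radius 1/70; b3: center (-3/10, 1/2), radius 1/70; b4: center (-3/10, 11/20), radius 1/60, second b1: center (11/20, 3/10), radius 1/100; b2: center (9/20, 9/40), radius 1/100; b3: center (11/20, 9/40), radius 1/120; b4: center (0, -1/2), radius 1/10

Reducing the first expression gives b1: center (0, -1/4), radius 1/9; b2: center (-3/10, 9/20), radius 1/70; b3: center (-3/10, 1/2), radius 1/70; b4: center (-3/10, 11/20), radius 1/60
Reducing the second expression gives b1: center (11/20, 3/10), radius 1/100; b2: center (9/20, 9/40), radius 1/100; b3: center (11/20, 9/40), radius 1/120; b4: center (0, -1/2), radius 1/10
Different reductions; not equal.


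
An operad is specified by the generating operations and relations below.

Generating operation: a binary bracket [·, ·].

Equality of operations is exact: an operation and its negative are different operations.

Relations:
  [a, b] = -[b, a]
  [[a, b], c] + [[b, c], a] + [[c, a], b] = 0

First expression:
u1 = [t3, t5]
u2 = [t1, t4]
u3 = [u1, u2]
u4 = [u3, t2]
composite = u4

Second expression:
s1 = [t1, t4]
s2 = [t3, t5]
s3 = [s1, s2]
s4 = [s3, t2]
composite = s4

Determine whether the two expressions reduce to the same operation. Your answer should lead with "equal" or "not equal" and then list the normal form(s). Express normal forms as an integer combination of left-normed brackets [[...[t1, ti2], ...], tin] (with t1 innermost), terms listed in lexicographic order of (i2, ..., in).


not equal; the first gives -[[[[t1, t4], t3], t5], t2] + [[[[t1, t4], t5], t3], t2] and the second [[[[t1, t4], t3], t5], t2] - [[[[t1, t4], t5], t3], t2]

In normal form, the first expression is -[[[[t1, t4], t3], t5], t2] + [[[[t1, t4], t5], t3], t2]
In normal form, the second expression is [[[[t1, t4], t3], t5], t2] - [[[[t1, t4], t5], t3], t2]
The forms do not match — not equal.


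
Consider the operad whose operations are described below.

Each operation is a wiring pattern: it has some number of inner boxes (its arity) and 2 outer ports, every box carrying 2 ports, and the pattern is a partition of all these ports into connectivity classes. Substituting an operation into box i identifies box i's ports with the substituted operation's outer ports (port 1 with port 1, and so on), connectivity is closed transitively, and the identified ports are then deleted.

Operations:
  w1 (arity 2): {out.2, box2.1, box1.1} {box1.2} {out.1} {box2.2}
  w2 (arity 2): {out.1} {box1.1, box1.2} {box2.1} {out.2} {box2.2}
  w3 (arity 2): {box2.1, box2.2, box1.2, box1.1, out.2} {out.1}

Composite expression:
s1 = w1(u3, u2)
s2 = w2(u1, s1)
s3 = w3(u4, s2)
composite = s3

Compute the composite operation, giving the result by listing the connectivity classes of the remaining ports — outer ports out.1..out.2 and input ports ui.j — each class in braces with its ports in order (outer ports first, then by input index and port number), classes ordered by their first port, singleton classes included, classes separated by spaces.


Substituting into w3 glues patterns; closure does the rest.
stage w1: inputs (u3, u2), connectivity {out.1} {out.2, u2.1, u3.1} {u2.2} {u3.2}, out.j its boundary
stage w2: inputs (u1, u3, u2), connectivity {out.1} {out.2} {u1.1, u1.2} {u2.1, u3.1} {u2.2} {u3.2}, out.j its boundary
stage w3: inputs (u4, u1, u3, u2), connectivity {out.1} {out.2, u4.1, u4.2} {u1.1, u1.2} {u2.1, u3.1} {u2.2} {u3.2}, out.j its boundary

{out.1} {out.2, u4.1, u4.2} {u1.1, u1.2} {u2.1, u3.1} {u2.2} {u3.2}


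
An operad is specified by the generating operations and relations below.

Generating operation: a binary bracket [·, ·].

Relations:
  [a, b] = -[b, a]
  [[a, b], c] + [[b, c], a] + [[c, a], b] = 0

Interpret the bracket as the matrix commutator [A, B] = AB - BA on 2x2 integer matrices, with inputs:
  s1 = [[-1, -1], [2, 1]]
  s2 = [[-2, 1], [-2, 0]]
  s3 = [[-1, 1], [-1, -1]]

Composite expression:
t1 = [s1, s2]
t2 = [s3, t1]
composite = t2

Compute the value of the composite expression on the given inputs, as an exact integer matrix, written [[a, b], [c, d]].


[s1, s2] = [[0, -4], [-8, 0]]
[s3, [s1, s2]] = [[-12, 0], [0, 12]]

[[-12, 0], [0, 12]]


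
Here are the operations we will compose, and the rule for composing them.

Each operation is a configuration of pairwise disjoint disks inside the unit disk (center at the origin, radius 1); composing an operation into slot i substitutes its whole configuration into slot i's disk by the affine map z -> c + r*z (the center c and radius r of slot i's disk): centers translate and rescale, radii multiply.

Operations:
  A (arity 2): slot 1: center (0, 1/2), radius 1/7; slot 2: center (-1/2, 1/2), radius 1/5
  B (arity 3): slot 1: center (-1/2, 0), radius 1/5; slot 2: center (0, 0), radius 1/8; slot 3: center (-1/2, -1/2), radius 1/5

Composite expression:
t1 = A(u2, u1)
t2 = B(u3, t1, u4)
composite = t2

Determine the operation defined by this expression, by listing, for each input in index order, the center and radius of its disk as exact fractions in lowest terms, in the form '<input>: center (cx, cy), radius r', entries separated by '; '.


u1: center (-1/16, 1/16), radius 1/40; u2: center (0, 1/16), radius 1/56; u3: center (-1/2, 0), radius 1/5; u4: center (-1/2, -1/2), radius 1/5

Only the slot chain above each u matters under B; compose those maps.
u3 passes through 1 substitution, ending at center (-1/2, 0), radius 1/5
u2 passes through 2 substitutions, ending at center (0, 1/16), radius 1/56
u1 passes through 2 substitutions, ending at center (-1/16, 1/16), radius 1/40
u4 passes through 1 substitution, ending at center (-1/2, -1/2), radius 1/5


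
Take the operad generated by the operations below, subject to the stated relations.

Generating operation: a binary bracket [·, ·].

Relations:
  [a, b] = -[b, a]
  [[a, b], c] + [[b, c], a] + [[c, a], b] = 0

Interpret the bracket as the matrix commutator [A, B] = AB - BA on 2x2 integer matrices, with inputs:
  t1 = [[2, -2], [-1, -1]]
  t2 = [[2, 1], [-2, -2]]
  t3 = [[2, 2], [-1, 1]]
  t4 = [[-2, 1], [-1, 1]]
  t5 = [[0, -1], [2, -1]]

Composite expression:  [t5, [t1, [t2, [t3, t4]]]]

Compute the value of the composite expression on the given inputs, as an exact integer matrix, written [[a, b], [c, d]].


[[-324, 270], [216, 324]]


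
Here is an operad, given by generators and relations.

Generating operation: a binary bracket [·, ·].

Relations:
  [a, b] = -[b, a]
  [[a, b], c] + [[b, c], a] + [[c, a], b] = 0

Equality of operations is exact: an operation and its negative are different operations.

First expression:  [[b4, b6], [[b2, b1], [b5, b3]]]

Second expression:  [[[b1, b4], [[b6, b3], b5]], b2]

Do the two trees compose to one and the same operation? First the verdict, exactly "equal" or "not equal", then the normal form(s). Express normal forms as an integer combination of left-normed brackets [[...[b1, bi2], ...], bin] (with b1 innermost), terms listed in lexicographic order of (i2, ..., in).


The first composite normalizes to -[[[[[b1, b2], b3], b5], b4], b6] + [[[[[b1, b2], b3], b5], b6], b4] + [[[[[b1, b2], b5], b3], b4], b6] - [[[[[b1, b2], b5], b3], b6], b4]
The second composite normalizes to -[[[[[b1, b4], b3], b6], b5], b2] + [[[[[b1, b4], b5], b3], b6], b2] - [[[[[b1, b4], b5], b6], b3], b2] + [[[[[b1, b4], b6], b3], b5], b2]
They disagree, so not equal.

not equal; first: -[[[[[b1, b2], b3], b5], b4], b6] + [[[[[b1, b2], b3], b5], b6], b4] + [[[[[b1, b2], b5], b3], b4], b6] - [[[[[b1, b2], b5], b3], b6], b4]; second: -[[[[[b1, b4], b3], b6], b5], b2] + [[[[[b1, b4], b5], b3], b6], b2] - [[[[[b1, b4], b5], b6], b3], b2] + [[[[[b1, b4], b6], b3], b5], b2]


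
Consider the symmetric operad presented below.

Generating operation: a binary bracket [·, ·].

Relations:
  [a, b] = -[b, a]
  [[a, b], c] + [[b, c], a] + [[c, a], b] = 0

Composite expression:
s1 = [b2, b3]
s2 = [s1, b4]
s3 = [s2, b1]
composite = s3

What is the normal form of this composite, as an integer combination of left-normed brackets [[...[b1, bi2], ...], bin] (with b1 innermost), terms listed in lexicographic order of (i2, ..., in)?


Expand each bracket as ab - ba; the b1-initial words give the coefficients.
Composite bracket: [[[b2, b3], b4], b1]
Applying ab - ba throughout gives 8 signed words (2^3 = 8).
The b1-initial words carry the normal form:
  word b1b2b3b4 has sign -1, contributing -[[[b1, b2], b3], b4]
  word b1b3b2b4 has sign +1, contributing +[[[b1, b3], b2], b4]
  word b1b4b2b3 has sign +1, contributing +[[[b1, b4], b2], b3]
  word b1b4b3b2 has sign -1, contributing -[[[b1, b4], b3], b2]

-[[[b1, b2], b3], b4] + [[[b1, b3], b2], b4] + [[[b1, b4], b2], b3] - [[[b1, b4], b3], b2]


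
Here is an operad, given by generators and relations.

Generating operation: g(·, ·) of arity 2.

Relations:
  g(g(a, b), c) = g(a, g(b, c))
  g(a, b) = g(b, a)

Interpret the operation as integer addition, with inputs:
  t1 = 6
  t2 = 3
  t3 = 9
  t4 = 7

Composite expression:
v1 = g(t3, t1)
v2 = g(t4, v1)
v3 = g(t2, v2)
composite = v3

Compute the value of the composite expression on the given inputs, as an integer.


25

g(t3, t1) = 15
g(t4, g(t3, t1)) = 22
g(t2, g(t4, g(t3, t1))) = 25


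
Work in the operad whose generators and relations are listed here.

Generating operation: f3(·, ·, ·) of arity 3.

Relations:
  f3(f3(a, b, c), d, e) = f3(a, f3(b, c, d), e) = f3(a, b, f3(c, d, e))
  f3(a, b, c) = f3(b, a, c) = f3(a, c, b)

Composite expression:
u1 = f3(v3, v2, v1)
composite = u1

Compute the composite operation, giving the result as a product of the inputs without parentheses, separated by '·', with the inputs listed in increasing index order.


v1 · v2 · v3


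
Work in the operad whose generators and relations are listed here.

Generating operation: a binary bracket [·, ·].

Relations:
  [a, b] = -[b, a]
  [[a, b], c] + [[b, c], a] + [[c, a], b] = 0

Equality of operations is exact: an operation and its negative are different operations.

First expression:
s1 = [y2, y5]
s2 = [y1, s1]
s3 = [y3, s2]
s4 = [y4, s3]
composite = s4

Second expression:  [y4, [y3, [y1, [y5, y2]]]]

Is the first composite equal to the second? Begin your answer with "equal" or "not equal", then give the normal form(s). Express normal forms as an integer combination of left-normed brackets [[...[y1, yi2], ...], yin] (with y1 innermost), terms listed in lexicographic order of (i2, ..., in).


not equal; the first gives [[[[y1, y2], y5], y3], y4] - [[[[y1, y5], y2], y3], y4] and the second -[[[[y1, y2], y5], y3], y4] + [[[[y1, y5], y2], y3], y4]

The first expression reduces to [[[[y1, y2], y5], y3], y4] - [[[[y1, y5], y2], y3], y4]
The second expression reduces to -[[[[y1, y2], y5], y3], y4] + [[[[y1, y5], y2], y3], y4]
They disagree, so not equal.


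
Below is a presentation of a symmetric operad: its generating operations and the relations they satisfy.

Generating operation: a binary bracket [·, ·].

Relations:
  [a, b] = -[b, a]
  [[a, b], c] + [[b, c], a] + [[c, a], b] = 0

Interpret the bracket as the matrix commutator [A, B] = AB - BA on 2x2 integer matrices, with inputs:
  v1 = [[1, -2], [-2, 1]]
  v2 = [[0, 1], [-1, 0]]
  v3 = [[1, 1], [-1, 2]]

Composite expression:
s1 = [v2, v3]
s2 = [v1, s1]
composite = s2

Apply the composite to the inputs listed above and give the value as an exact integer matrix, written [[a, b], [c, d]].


[[0, 0], [0, 0]]

[v2, v3] = [[0, 1], [1, 0]]
[v1, [v2, v3]] = [[0, 0], [0, 0]]


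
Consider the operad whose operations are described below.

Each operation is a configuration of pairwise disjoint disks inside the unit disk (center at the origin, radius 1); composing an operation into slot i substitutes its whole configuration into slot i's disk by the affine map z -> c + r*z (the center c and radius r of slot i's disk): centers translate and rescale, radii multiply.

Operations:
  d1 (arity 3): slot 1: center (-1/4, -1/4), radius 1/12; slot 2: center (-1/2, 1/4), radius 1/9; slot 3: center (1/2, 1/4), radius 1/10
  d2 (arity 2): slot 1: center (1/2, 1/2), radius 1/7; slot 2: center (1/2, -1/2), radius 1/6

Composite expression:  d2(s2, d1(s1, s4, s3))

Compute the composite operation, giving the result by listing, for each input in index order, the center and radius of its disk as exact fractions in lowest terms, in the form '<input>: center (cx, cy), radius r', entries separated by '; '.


s1: center (11/24, -13/24), radius 1/72; s2: center (1/2, 1/2), radius 1/7; s3: center (7/12, -11/24), radius 1/60; s4: center (5/12, -11/24), radius 1/54

Affine substitution under d2: radii multiply and s-centers shift.
input s2: composing its 1 substitution step yields center (1/2, 1/2), radius 1/7
input s1: composing its 2 substitution steps yields center (11/24, -13/24), radius 1/72
input s4: composing its 2 substitution steps yields center (5/12, -11/24), radius 1/54
input s3: composing its 2 substitution steps yields center (7/12, -11/24), radius 1/60


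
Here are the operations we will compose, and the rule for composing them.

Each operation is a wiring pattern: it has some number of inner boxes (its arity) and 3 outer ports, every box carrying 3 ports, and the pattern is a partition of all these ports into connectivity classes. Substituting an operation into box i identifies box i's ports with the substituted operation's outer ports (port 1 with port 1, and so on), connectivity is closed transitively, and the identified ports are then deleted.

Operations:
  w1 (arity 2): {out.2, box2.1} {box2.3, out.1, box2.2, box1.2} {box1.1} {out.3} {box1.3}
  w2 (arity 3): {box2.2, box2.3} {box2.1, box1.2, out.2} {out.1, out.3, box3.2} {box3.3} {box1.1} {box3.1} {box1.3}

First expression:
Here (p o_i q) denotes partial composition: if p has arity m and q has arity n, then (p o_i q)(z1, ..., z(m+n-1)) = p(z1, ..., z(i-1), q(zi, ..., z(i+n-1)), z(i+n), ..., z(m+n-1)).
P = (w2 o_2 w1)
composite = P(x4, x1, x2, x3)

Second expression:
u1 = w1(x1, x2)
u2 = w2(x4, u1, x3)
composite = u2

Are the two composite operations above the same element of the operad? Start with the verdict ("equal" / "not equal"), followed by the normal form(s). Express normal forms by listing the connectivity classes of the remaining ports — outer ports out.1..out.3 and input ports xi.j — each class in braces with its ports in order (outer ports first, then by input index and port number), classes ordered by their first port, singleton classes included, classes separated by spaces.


equal; the common form is {out.1, out.3, x3.2} {out.2, x1.2, x2.2, x2.3, x4.2} {x1.1} {x1.3} {x2.1} {x3.1} {x3.3} {x4.1} {x4.3}

The first composite normalizes to {out.1, out.3, x3.2} {out.2, x1.2, x2.2, x2.3, x4.2} {x1.1} {x1.3} {x2.1} {x3.1} {x3.3} {x4.1} {x4.3}
The second composite normalizes to {out.1, out.3, x3.2} {out.2, x1.2, x2.2, x2.3, x4.2} {x1.1} {x1.3} {x2.1} {x3.1} {x3.3} {x4.1} {x4.3}
The forms coincide; equal.


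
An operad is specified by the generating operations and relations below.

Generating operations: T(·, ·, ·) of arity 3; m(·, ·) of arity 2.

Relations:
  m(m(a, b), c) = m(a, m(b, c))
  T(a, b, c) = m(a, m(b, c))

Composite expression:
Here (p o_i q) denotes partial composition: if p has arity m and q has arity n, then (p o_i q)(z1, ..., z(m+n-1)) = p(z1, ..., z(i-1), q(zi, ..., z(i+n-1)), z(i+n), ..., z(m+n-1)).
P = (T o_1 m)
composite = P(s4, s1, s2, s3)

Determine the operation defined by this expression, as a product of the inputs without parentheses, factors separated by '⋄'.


s4 ⋄ s1 ⋄ s2 ⋄ s3

All parenthesizations of T agree; list the s-inputs left to right.
m(s4, s1) collapses to s4 ⋄ s1
T(m(s4, s1), s2, s3) collapses to s4 ⋄ s1 ⋄ s2 ⋄ s3


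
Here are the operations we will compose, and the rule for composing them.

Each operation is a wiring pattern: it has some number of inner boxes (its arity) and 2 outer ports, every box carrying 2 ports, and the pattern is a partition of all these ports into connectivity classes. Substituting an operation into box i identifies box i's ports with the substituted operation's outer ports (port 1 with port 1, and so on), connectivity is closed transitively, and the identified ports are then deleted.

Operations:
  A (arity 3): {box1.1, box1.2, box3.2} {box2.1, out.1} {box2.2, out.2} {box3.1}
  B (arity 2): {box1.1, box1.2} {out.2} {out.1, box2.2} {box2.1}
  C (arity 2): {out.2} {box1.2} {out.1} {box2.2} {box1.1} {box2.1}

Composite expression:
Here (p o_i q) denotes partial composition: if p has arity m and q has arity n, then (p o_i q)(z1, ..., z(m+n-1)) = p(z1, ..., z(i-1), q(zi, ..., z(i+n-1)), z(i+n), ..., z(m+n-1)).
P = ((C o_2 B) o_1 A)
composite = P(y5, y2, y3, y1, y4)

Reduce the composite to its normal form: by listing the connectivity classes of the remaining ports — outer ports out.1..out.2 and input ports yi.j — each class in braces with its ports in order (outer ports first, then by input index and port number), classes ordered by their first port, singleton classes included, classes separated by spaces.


{out.1} {out.2} {y1.1, y1.2} {y2.1} {y2.2} {y3.1} {y3.2, y5.1, y5.2} {y4.1} {y4.2}

After gluing at C, chains via deleted ports link the y-ports.
the subtree at A composes to {out.1, y2.1} {out.2, y2.2} {y3.1} {y3.2, y5.1, y5.2} on (y5, y2, y3); out.j = own outer ports
the subtree at B composes to {out.1, y4.2} {out.2} {y1.1, y1.2} {y4.1} on (y1, y4); out.j = own outer ports
the subtree at C composes to {out.1} {out.2} {y1.1, y1.2} {y2.1} {y2.2} {y3.1} {y3.2, y5.1, y5.2} {y4.1} {y4.2} on (y5, y2, y3, y1, y4); out.j = own outer ports


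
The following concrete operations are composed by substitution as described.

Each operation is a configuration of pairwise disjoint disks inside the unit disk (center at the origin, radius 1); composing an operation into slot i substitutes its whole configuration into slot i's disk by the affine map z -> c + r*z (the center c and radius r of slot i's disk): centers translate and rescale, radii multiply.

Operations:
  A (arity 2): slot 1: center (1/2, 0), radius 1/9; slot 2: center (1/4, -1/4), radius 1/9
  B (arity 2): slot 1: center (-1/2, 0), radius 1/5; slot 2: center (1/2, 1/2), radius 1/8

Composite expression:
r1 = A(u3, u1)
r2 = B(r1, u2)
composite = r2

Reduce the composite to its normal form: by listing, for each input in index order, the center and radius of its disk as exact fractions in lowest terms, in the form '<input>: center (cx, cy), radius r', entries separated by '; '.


u1: center (-9/20, -1/20), radius 1/45; u2: center (1/2, 1/2), radius 1/8; u3: center (-2/5, 0), radius 1/45

Nesting under B composes maps z -> c + r*z down each u-path.
tracing u3 down its 2-map path: center (-2/5, 0), radius 1/45
tracing u1 down its 2-map path: center (-9/20, -1/20), radius 1/45
tracing u2 down its 1-map path: center (1/2, 1/2), radius 1/8


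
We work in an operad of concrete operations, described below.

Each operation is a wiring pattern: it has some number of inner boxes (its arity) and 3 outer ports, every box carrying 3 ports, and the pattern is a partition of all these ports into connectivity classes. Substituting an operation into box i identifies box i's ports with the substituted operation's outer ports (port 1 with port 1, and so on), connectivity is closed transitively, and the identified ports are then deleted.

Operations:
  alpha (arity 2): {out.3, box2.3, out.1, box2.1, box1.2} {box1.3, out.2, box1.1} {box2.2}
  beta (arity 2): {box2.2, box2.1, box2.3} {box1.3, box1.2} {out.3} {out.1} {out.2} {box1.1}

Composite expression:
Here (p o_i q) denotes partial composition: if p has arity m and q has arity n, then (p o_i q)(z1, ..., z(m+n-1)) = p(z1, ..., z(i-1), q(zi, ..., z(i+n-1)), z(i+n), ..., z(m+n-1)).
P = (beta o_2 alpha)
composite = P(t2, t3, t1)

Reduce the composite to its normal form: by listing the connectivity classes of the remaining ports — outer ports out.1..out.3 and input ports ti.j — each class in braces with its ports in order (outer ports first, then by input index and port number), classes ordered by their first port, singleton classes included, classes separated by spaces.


Treat the ports identified at beta as solder joints: merge, then drop.
stage alpha: inputs (t3, t1), connectivity {out.1, out.3, t1.1, t1.3, t3.2} {out.2, t3.1, t3.3} {t1.2}, out.j its boundary
stage beta: inputs (t2, t3, t1), connectivity {out.1} {out.2} {out.3} {t1.1, t1.3, t3.1, t3.2, t3.3} {t1.2} {t2.1} {t2.2, t2.3}, out.j its boundary

{out.1} {out.2} {out.3} {t1.1, t1.3, t3.1, t3.2, t3.3} {t1.2} {t2.1} {t2.2, t2.3}


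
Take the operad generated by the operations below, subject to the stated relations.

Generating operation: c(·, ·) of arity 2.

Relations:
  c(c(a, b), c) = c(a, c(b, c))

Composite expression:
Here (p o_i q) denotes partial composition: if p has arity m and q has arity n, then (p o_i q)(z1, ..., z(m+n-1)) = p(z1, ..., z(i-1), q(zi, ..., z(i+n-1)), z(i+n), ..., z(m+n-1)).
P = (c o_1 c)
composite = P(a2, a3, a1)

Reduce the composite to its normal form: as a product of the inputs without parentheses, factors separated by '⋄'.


a2 ⋄ a3 ⋄ a1

Associativity of c dissolves the nesting; only the a-input order survives.
c(a2, a3) collapses to a2 ⋄ a3
c(c(a2, a3), a1) collapses to a2 ⋄ a3 ⋄ a1


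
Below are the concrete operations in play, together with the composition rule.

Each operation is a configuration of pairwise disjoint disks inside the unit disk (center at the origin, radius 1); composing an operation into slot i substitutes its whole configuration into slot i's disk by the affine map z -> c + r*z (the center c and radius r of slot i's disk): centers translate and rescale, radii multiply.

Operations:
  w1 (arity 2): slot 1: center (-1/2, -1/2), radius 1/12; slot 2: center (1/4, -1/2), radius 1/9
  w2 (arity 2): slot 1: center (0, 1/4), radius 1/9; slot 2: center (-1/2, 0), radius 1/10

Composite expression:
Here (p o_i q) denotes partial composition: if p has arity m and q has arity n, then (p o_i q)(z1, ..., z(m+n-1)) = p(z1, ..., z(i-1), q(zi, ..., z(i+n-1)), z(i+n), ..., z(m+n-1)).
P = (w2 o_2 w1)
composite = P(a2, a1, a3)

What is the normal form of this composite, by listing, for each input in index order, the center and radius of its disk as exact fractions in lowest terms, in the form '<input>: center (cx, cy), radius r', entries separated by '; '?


a1: center (-11/20, -1/20), radius 1/120; a2: center (0, 1/4), radius 1/9; a3: center (-19/40, -1/20), radius 1/90


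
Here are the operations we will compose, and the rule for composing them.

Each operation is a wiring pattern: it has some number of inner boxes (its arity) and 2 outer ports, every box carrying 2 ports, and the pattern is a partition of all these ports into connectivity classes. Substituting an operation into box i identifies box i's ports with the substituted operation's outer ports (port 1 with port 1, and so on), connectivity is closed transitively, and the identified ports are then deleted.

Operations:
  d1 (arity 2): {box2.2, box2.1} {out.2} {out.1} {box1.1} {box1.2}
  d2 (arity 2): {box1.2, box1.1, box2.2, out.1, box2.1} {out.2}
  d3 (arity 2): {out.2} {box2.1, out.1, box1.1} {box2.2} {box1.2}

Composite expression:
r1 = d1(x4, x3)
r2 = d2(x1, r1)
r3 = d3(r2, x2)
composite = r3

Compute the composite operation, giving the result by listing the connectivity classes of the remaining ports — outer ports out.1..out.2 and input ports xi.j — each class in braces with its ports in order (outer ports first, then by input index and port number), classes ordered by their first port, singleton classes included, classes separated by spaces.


{out.1, x1.1, x1.2, x2.1} {out.2} {x2.2} {x3.1, x3.2} {x4.1} {x4.2}


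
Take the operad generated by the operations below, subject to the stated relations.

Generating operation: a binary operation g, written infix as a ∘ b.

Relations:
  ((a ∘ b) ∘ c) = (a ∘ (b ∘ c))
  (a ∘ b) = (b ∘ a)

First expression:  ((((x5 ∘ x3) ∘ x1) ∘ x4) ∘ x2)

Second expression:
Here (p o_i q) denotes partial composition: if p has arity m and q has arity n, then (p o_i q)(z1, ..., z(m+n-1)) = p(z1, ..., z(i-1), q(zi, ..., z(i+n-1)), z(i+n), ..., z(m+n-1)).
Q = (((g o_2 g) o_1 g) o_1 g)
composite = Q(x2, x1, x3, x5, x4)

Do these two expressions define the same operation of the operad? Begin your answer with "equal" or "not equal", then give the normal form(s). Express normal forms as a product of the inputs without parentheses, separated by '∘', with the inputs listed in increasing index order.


equal — both sides give x1 ∘ x2 ∘ x3 ∘ x4 ∘ x5

In normal form, the first expression is x1 ∘ x2 ∘ x3 ∘ x4 ∘ x5
In normal form, the second expression is x1 ∘ x2 ∘ x3 ∘ x4 ∘ x5
Both agree, so they are equal.
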